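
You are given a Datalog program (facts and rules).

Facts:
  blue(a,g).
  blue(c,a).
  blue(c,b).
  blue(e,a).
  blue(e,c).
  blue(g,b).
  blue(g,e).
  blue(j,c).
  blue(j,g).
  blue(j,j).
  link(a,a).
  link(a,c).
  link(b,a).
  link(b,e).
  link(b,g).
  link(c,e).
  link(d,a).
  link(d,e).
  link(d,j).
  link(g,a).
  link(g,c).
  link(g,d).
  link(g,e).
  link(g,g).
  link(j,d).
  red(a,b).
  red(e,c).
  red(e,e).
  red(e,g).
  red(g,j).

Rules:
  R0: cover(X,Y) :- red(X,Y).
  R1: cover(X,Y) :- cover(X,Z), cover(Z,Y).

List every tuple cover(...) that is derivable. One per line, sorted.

round 1: derive cover(a,b) via R0 from red(a,b)
round 1: derive cover(e,c) via R0 from red(e,c)
round 1: derive cover(e,e) via R0 from red(e,e)
round 1: derive cover(e,g) via R0 from red(e,g)
round 1: derive cover(g,j) via R0 from red(g,j)
round 2: derive cover(e,j) via R1 from cover(e,g), cover(g,j)

cover(a,b)
cover(e,c)
cover(e,e)
cover(e,g)
cover(e,j)
cover(g,j)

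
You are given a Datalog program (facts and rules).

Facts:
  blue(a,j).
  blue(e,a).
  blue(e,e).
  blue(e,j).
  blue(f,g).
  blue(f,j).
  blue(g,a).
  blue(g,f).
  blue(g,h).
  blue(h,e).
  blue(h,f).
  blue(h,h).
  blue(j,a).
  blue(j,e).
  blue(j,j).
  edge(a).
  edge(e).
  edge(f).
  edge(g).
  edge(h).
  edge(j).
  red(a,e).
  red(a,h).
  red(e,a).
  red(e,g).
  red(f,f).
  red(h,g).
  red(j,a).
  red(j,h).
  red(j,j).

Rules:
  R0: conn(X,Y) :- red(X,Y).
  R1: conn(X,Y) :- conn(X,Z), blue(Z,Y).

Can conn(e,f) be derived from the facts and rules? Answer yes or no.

round 1: derive conn(a,e) via R0 from red(a,e)
round 1: derive conn(a,h) via R0 from red(a,h)
round 1: derive conn(e,a) via R0 from red(e,a)
round 1: derive conn(e,g) via R0 from red(e,g)
round 1: derive conn(f,f) via R0 from red(f,f)
round 1: derive conn(h,g) via R0 from red(h,g)
round 1: derive conn(j,a) via R0 from red(j,a)
round 1: derive conn(j,h) via R0 from red(j,h)
round 1: derive conn(j,j) via R0 from red(j,j)
round 2: derive conn(a,a) via R1 from conn(a,e), blue(e,a)
round 2: derive conn(a,f) via R1 from conn(a,h), blue(h,f)
round 2: derive conn(a,j) via R1 from conn(a,e), blue(e,j)
round 2: derive conn(e,f) via R1 from conn(e,g), blue(g,f)
round 2: derive conn(e,h) via R1 from conn(e,g), blue(g,h)
round 2: derive conn(e,j) via R1 from conn(e,a), blue(a,j)
round 2: derive conn(f,g) via R1 from conn(f,f), blue(f,g)
round 2: derive conn(f,j) via R1 from conn(f,f), blue(f,j)
round 2: derive conn(h,a) via R1 from conn(h,g), blue(g,a)
round 2: derive conn(h,f) via R1 from conn(h,g), blue(g,f)
round 2: derive conn(h,h) via R1 from conn(h,g), blue(g,h)
round 2: derive conn(j,e) via R1 from conn(j,h), blue(h,e)
round 2: derive conn(j,f) via R1 from conn(j,h), blue(h,f)
round 3: derive conn(a,g) via R1 from conn(a,f), blue(f,g)
round 3: derive conn(e,e) via R1 from conn(e,h), blue(h,e)
round 3: derive conn(f,a) via R1 from conn(f,g), blue(g,a)
round 3: derive conn(f,e) via R1 from conn(f,j), blue(j,e)
round 3: derive conn(f,h) via R1 from conn(f,g), blue(g,h)
round 3: derive conn(h,e) via R1 from conn(h,h), blue(h,e)
round 3: derive conn(h,j) via R1 from conn(h,a), blue(a,j)
round 3: derive conn(j,g) via R1 from conn(j,f), blue(f,g)

yes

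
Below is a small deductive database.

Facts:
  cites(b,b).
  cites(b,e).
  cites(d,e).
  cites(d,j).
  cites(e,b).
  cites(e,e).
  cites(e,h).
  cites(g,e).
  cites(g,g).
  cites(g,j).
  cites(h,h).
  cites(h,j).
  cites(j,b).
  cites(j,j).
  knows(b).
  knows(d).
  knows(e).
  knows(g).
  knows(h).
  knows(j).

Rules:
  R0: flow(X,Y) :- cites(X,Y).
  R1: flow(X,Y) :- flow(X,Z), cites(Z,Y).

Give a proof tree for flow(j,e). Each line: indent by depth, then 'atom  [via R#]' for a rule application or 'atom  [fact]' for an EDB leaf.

flow(j,e)  [via R1]
  flow(j,b)  [via R0]
    cites(j,b)  [fact]
  cites(b,e)  [fact]

round 1: derive flow(b,b) via R0 from cites(b,b)
round 1: derive flow(b,e) via R0 from cites(b,e)
round 1: derive flow(d,e) via R0 from cites(d,e)
round 1: derive flow(d,j) via R0 from cites(d,j)
round 1: derive flow(e,b) via R0 from cites(e,b)
round 1: derive flow(e,e) via R0 from cites(e,e)
round 1: derive flow(e,h) via R0 from cites(e,h)
round 1: derive flow(g,e) via R0 from cites(g,e)
round 1: derive flow(g,g) via R0 from cites(g,g)
round 1: derive flow(g,j) via R0 from cites(g,j)
round 1: derive flow(h,h) via R0 from cites(h,h)
round 1: derive flow(h,j) via R0 from cites(h,j)
round 1: derive flow(j,b) via R0 from cites(j,b)
round 1: derive flow(j,j) via R0 from cites(j,j)
round 2: derive flow(b,h) via R1 from flow(b,e), cites(e,h)
round 2: derive flow(d,b) via R1 from flow(d,e), cites(e,b)
round 2: derive flow(d,h) via R1 from flow(d,e), cites(e,h)
round 2: derive flow(e,j) via R1 from flow(e,h), cites(h,j)
round 2: derive flow(g,b) via R1 from flow(g,e), cites(e,b)
round 2: derive flow(g,h) via R1 from flow(g,e), cites(e,h)
round 2: derive flow(h,b) via R1 from flow(h,j), cites(j,b)
round 2: derive flow(j,e) via R1 from flow(j,b), cites(b,e)
round 3: derive flow(b,j) via R1 from flow(b,h), cites(h,j)
round 3: derive flow(h,e) via R1 from flow(h,b), cites(b,e)
round 3: derive flow(j,h) via R1 from flow(j,e), cites(e,h)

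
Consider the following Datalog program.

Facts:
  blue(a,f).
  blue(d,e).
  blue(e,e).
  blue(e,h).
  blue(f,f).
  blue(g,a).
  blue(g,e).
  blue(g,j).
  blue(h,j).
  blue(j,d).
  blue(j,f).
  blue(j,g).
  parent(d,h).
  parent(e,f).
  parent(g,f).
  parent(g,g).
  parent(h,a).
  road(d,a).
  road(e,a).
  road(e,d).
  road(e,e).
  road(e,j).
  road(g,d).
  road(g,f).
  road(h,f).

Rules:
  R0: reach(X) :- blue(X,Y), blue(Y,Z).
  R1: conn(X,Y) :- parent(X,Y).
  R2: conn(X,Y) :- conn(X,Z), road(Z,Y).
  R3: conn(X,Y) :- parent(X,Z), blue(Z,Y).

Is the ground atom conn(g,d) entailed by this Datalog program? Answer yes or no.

yes

round 1: derive conn(d,h) via R1 from parent(d,h)
round 1: derive conn(e,f) via R1 from parent(e,f)
round 1: derive conn(g,f) via R1 from parent(g,f)
round 1: derive conn(g,g) via R1 from parent(g,g)
round 1: derive conn(h,a) via R1 from parent(h,a)
round 1: derive conn(d,j) via R3 from parent(d,h), blue(h,j)
round 1: derive conn(g,a) via R3 from parent(g,g), blue(g,a)
round 1: derive conn(g,e) via R3 from parent(g,g), blue(g,e)
round 1: derive conn(g,j) via R3 from parent(g,g), blue(g,j)
round 1: derive conn(h,f) via R3 from parent(h,a), blue(a,f)
round 2: derive conn(d,f) via R2 from conn(d,h), road(h,f)
round 2: derive conn(g,d) via R2 from conn(g,e), road(e,d)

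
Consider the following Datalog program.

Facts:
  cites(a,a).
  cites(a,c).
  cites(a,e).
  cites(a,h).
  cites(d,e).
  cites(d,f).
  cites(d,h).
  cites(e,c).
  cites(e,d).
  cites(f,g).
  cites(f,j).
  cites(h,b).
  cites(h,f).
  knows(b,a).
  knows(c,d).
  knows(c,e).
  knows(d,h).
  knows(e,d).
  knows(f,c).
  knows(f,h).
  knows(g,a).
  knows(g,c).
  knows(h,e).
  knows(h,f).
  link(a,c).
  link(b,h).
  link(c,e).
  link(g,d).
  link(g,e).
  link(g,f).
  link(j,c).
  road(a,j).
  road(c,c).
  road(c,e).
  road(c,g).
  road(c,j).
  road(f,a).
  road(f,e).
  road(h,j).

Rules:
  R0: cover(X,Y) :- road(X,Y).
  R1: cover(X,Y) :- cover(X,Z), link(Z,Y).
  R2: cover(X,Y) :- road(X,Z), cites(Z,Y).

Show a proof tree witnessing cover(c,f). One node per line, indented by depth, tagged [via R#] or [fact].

cover(c,f)  [via R1]
  cover(c,g)  [via R0]
    road(c,g)  [fact]
  link(g,f)  [fact]

round 1: derive cover(a,j) via R0 from road(a,j)
round 1: derive cover(c,c) via R0 from road(c,c)
round 1: derive cover(c,e) via R0 from road(c,e)
round 1: derive cover(c,g) via R0 from road(c,g)
round 1: derive cover(c,j) via R0 from road(c,j)
round 1: derive cover(f,a) via R0 from road(f,a)
round 1: derive cover(f,e) via R0 from road(f,e)
round 1: derive cover(h,j) via R0 from road(h,j)
round 1: derive cover(c,d) via R2 from road(c,e), cites(e,d)
round 1: derive cover(f,c) via R2 from road(f,a), cites(a,c)
round 1: derive cover(f,d) via R2 from road(f,e), cites(e,d)
round 1: derive cover(f,h) via R2 from road(f,a), cites(a,h)
round 2: derive cover(a,c) via R1 from cover(a,j), link(j,c)
round 2: derive cover(c,f) via R1 from cover(c,g), link(g,f)
round 2: derive cover(h,c) via R1 from cover(h,j), link(j,c)
round 3: derive cover(a,e) via R1 from cover(a,c), link(c,e)
round 3: derive cover(h,e) via R1 from cover(h,c), link(c,e)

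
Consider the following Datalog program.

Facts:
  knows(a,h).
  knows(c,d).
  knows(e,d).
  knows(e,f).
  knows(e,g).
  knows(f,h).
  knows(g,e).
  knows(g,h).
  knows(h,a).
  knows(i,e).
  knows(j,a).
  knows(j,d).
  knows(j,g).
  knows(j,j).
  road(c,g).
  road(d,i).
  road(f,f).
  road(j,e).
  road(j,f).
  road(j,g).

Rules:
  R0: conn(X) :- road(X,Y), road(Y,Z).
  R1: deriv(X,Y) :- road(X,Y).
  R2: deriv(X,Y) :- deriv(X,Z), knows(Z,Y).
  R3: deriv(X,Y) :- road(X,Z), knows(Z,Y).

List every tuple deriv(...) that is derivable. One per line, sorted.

deriv(c,a)
deriv(c,d)
deriv(c,e)
deriv(c,f)
deriv(c,g)
deriv(c,h)
deriv(d,a)
deriv(d,d)
deriv(d,e)
deriv(d,f)
deriv(d,g)
deriv(d,h)
deriv(d,i)
deriv(f,a)
deriv(f,f)
deriv(f,h)
deriv(j,a)
deriv(j,d)
deriv(j,e)
deriv(j,f)
deriv(j,g)
deriv(j,h)

round 1: derive deriv(c,g) via R1 from road(c,g)
round 1: derive deriv(d,i) via R1 from road(d,i)
round 1: derive deriv(f,f) via R1 from road(f,f)
round 1: derive deriv(j,e) via R1 from road(j,e)
round 1: derive deriv(j,f) via R1 from road(j,f)
round 1: derive deriv(j,g) via R1 from road(j,g)
round 1: derive deriv(c,e) via R3 from road(c,g), knows(g,e)
round 1: derive deriv(c,h) via R3 from road(c,g), knows(g,h)
round 1: derive deriv(d,e) via R3 from road(d,i), knows(i,e)
round 1: derive deriv(f,h) via R3 from road(f,f), knows(f,h)
round 1: derive deriv(j,d) via R3 from road(j,e), knows(e,d)
round 1: derive deriv(j,h) via R3 from road(j,f), knows(f,h)
round 2: derive deriv(c,a) via R2 from deriv(c,h), knows(h,a)
round 2: derive deriv(c,d) via R2 from deriv(c,e), knows(e,d)
round 2: derive deriv(c,f) via R2 from deriv(c,e), knows(e,f)
round 2: derive deriv(d,d) via R2 from deriv(d,e), knows(e,d)
round 2: derive deriv(d,f) via R2 from deriv(d,e), knows(e,f)
round 2: derive deriv(d,g) via R2 from deriv(d,e), knows(e,g)
round 2: derive deriv(f,a) via R2 from deriv(f,h), knows(h,a)
round 2: derive deriv(j,a) via R2 from deriv(j,h), knows(h,a)
round 3: derive deriv(d,h) via R2 from deriv(d,f), knows(f,h)
round 4: derive deriv(d,a) via R2 from deriv(d,h), knows(h,a)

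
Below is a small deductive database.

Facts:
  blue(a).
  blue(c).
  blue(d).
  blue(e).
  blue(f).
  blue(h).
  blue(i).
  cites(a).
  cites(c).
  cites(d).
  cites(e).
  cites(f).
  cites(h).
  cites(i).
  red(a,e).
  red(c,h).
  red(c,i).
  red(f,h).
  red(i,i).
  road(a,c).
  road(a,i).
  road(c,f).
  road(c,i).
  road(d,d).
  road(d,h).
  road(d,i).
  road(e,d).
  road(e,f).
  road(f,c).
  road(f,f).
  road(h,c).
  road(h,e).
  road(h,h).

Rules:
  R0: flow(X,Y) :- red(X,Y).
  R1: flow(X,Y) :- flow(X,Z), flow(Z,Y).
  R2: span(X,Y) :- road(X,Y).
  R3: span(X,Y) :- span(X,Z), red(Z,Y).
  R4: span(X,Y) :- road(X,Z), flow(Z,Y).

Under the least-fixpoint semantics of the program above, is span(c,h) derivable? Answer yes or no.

round 1: derive flow(a,e) via R0 from red(a,e)
round 1: derive flow(c,h) via R0 from red(c,h)
round 1: derive flow(c,i) via R0 from red(c,i)
round 1: derive flow(f,h) via R0 from red(f,h)
round 1: derive flow(i,i) via R0 from red(i,i)
round 1: derive span(a,c) via R2 from road(a,c)
round 1: derive span(a,i) via R2 from road(a,i)
round 1: derive span(c,f) via R2 from road(c,f)
round 1: derive span(c,i) via R2 from road(c,i)
round 1: derive span(d,d) via R2 from road(d,d)
round 1: derive span(d,h) via R2 from road(d,h)
round 1: derive span(d,i) via R2 from road(d,i)
round 1: derive span(e,d) via R2 from road(e,d)
round 1: derive span(e,f) via R2 from road(e,f)
round 1: derive span(f,c) via R2 from road(f,c)
round 1: derive span(f,f) via R2 from road(f,f)
round 1: derive span(h,c) via R2 from road(h,c)
round 1: derive span(h,e) via R2 from road(h,e)
round 1: derive span(h,h) via R2 from road(h,h)
round 2: derive span(a,h) via R3 from span(a,c), red(c,h)
round 2: derive span(c,h) via R3 from span(c,f), red(f,h)
round 2: derive span(e,h) via R3 from span(e,f), red(f,h)
round 2: derive span(f,h) via R3 from span(f,c), red(c,h)
round 2: derive span(f,i) via R3 from span(f,c), red(c,i)
round 2: derive span(h,i) via R3 from span(h,c), red(c,i)

yes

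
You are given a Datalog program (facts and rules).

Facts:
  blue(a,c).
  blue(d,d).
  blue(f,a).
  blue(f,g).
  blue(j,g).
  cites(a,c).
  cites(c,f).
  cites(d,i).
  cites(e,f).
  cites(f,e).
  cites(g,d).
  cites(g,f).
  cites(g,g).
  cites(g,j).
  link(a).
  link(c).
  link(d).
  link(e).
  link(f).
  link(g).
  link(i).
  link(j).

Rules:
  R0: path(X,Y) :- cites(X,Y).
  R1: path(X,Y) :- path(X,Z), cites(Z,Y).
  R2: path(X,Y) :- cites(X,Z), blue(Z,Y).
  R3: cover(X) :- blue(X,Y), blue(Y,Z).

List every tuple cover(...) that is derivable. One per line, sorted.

cover(d)
cover(f)

round 1: derive cover(d) via R3 from blue(d,d), blue(d,d)
round 1: derive cover(f) via R3 from blue(f,a), blue(a,c)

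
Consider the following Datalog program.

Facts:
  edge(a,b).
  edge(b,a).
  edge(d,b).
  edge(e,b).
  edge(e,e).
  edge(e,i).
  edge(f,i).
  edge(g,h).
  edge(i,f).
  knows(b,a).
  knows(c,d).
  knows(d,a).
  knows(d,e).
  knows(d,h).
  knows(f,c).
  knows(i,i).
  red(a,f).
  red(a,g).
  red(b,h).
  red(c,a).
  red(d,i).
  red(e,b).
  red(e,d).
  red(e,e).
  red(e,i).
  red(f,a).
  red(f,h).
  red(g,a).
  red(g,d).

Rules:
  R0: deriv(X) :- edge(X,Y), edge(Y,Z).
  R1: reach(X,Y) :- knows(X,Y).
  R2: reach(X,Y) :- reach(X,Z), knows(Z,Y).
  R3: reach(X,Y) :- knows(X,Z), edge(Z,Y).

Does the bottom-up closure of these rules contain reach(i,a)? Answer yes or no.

round 1: derive reach(b,a) via R1 from knows(b,a)
round 1: derive reach(c,d) via R1 from knows(c,d)
round 1: derive reach(d,a) via R1 from knows(d,a)
round 1: derive reach(d,e) via R1 from knows(d,e)
round 1: derive reach(d,h) via R1 from knows(d,h)
round 1: derive reach(f,c) via R1 from knows(f,c)
round 1: derive reach(i,i) via R1 from knows(i,i)
round 1: derive reach(b,b) via R3 from knows(b,a), edge(a,b)
round 1: derive reach(c,b) via R3 from knows(c,d), edge(d,b)
round 1: derive reach(d,b) via R3 from knows(d,a), edge(a,b)
round 1: derive reach(d,i) via R3 from knows(d,e), edge(e,i)
round 1: derive reach(i,f) via R3 from knows(i,i), edge(i,f)
round 2: derive reach(c,a) via R2 from reach(c,b), knows(b,a)
round 2: derive reach(c,e) via R2 from reach(c,d), knows(d,e)
round 2: derive reach(c,h) via R2 from reach(c,d), knows(d,h)
round 2: derive reach(f,d) via R2 from reach(f,c), knows(c,d)
round 2: derive reach(i,c) via R2 from reach(i,f), knows(f,c)
round 3: derive reach(f,a) via R2 from reach(f,d), knows(d,a)
round 3: derive reach(f,e) via R2 from reach(f,d), knows(d,e)
round 3: derive reach(f,h) via R2 from reach(f,d), knows(d,h)
round 3: derive reach(i,d) via R2 from reach(i,c), knows(c,d)
round 4: derive reach(i,a) via R2 from reach(i,d), knows(d,a)
round 4: derive reach(i,e) via R2 from reach(i,d), knows(d,e)
round 4: derive reach(i,h) via R2 from reach(i,d), knows(d,h)

yes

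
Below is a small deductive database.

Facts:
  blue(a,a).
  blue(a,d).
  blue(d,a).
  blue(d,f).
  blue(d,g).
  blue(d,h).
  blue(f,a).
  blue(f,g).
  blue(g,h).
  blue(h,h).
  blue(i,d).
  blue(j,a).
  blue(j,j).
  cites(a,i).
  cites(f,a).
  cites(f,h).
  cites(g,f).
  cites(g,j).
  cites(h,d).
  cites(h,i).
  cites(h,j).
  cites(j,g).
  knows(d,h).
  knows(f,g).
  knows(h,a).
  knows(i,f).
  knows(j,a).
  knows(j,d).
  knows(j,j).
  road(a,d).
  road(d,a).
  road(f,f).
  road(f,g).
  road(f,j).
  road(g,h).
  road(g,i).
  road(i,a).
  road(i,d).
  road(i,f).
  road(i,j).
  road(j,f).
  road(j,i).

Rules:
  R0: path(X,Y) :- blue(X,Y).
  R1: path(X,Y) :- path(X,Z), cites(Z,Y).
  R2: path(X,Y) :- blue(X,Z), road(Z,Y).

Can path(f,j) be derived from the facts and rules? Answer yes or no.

round 1: derive path(a,a) via R0 from blue(a,a)
round 1: derive path(a,d) via R0 from blue(a,d)
round 1: derive path(d,a) via R0 from blue(d,a)
round 1: derive path(d,f) via R0 from blue(d,f)
round 1: derive path(d,g) via R0 from blue(d,g)
round 1: derive path(d,h) via R0 from blue(d,h)
round 1: derive path(f,a) via R0 from blue(f,a)
round 1: derive path(f,g) via R0 from blue(f,g)
round 1: derive path(g,h) via R0 from blue(g,h)
round 1: derive path(h,h) via R0 from blue(h,h)
round 1: derive path(i,d) via R0 from blue(i,d)
round 1: derive path(j,a) via R0 from blue(j,a)
round 1: derive path(j,j) via R0 from blue(j,j)
round 1: derive path(d,d) via R2 from blue(d,a), road(a,d)
round 1: derive path(d,i) via R2 from blue(d,g), road(g,i)
round 1: derive path(d,j) via R2 from blue(d,f), road(f,j)
round 1: derive path(f,d) via R2 from blue(f,a), road(a,d)
round 1: derive path(f,h) via R2 from blue(f,g), road(g,h)
round 1: derive path(f,i) via R2 from blue(f,g), road(g,i)
round 1: derive path(i,a) via R2 from blue(i,d), road(d,a)
round 1: derive path(j,d) via R2 from blue(j,a), road(a,d)
round 1: derive path(j,f) via R2 from blue(j,j), road(j,f)
round 1: derive path(j,i) via R2 from blue(j,j), road(j,i)
round 2: derive path(a,i) via R1 from path(a,a), cites(a,i)
round 2: derive path(f,f) via R1 from path(f,g), cites(g,f)
round 2: derive path(f,j) via R1 from path(f,g), cites(g,j)
round 2: derive path(g,d) via R1 from path(g,h), cites(h,d)
round 2: derive path(g,i) via R1 from path(g,h), cites(h,i)
round 2: derive path(g,j) via R1 from path(g,h), cites(h,j)
round 2: derive path(h,d) via R1 from path(h,h), cites(h,d)
round 2: derive path(h,i) via R1 from path(h,h), cites(h,i)
round 2: derive path(h,j) via R1 from path(h,h), cites(h,j)
round 2: derive path(i,i) via R1 from path(i,a), cites(a,i)
round 2: derive path(j,g) via R1 from path(j,j), cites(j,g)
round 2: derive path(j,h) via R1 from path(j,f), cites(f,h)
round 3: derive path(g,g) via R1 from path(g,j), cites(j,g)
round 3: derive path(h,g) via R1 from path(h,j), cites(j,g)
round 4: derive path(g,f) via R1 from path(g,g), cites(g,f)
round 4: derive path(h,f) via R1 from path(h,g), cites(g,f)
round 5: derive path(g,a) via R1 from path(g,f), cites(f,a)
round 5: derive path(h,a) via R1 from path(h,f), cites(f,a)

yes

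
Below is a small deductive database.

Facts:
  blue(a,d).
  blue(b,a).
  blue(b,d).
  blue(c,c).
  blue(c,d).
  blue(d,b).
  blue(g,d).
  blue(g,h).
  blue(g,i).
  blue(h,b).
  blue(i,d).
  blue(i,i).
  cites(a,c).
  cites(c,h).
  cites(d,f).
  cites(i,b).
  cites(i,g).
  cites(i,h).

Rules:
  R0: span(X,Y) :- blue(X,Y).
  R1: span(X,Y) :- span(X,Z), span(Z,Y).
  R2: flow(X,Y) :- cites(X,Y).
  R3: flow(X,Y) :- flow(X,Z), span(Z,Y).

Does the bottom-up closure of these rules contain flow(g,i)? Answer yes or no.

no

round 1: derive span(a,d) via R0 from blue(a,d)
round 1: derive span(b,a) via R0 from blue(b,a)
round 1: derive span(b,d) via R0 from blue(b,d)
round 1: derive span(c,c) via R0 from blue(c,c)
round 1: derive span(c,d) via R0 from blue(c,d)
round 1: derive span(d,b) via R0 from blue(d,b)
round 1: derive span(g,d) via R0 from blue(g,d)
round 1: derive span(g,h) via R0 from blue(g,h)
round 1: derive span(g,i) via R0 from blue(g,i)
round 1: derive span(h,b) via R0 from blue(h,b)
round 1: derive span(i,d) via R0 from blue(i,d)
round 1: derive span(i,i) via R0 from blue(i,i)
round 1: derive flow(a,c) via R2 from cites(a,c)
round 1: derive flow(c,h) via R2 from cites(c,h)
round 1: derive flow(d,f) via R2 from cites(d,f)
round 1: derive flow(i,b) via R2 from cites(i,b)
round 1: derive flow(i,g) via R2 from cites(i,g)
round 1: derive flow(i,h) via R2 from cites(i,h)
round 2: derive span(a,b) via R1 from span(a,d), span(d,b)
round 2: derive span(b,b) via R1 from span(b,d), span(d,b)
round 2: derive span(c,b) via R1 from span(c,d), span(d,b)
round 2: derive span(d,a) via R1 from span(d,b), span(b,a)
round 2: derive span(d,d) via R1 from span(d,b), span(b,d)
round 2: derive span(g,b) via R1 from span(g,d), span(d,b)
round 2: derive span(h,a) via R1 from span(h,b), span(b,a)
round 2: derive span(h,d) via R1 from span(h,b), span(b,d)
round 2: derive span(i,b) via R1 from span(i,d), span(d,b)
round 2: derive flow(a,d) via R3 from flow(a,c), span(c,d)
round 2: derive flow(c,b) via R3 from flow(c,h), span(h,b)
round 2: derive flow(i,a) via R3 from flow(i,b), span(b,a)
round 2: derive flow(i,d) via R3 from flow(i,b), span(b,d)
round 2: derive flow(i,i) via R3 from flow(i,g), span(g,i)
round 3: derive span(a,a) via R1 from span(a,b), span(b,a)
round 3: derive span(c,a) via R1 from span(c,b), span(b,a)
round 3: derive span(g,a) via R1 from span(g,b), span(b,a)
round 3: derive span(i,a) via R1 from span(i,b), span(b,a)
round 3: derive flow(a,a) via R3 from flow(a,d), span(d,a)
round 3: derive flow(a,b) via R3 from flow(a,c), span(c,b)
round 3: derive flow(c,a) via R3 from flow(c,b), span(b,a)
round 3: derive flow(c,d) via R3 from flow(c,b), span(b,d)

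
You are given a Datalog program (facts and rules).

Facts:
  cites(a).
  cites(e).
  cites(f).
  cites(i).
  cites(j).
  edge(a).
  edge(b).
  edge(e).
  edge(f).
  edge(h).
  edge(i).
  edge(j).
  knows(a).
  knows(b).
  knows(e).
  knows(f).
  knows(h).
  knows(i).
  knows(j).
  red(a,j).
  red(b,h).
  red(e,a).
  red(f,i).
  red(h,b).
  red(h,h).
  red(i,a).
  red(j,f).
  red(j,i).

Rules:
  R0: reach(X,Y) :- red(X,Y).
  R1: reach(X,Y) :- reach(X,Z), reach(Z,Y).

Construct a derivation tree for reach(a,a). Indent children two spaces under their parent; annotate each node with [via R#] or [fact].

reach(a,a)  [via R1]
  reach(a,f)  [via R1]
    reach(a,j)  [via R0]
      red(a,j)  [fact]
    reach(j,f)  [via R0]
      red(j,f)  [fact]
  reach(f,a)  [via R1]
    reach(f,i)  [via R0]
      red(f,i)  [fact]
    reach(i,a)  [via R0]
      red(i,a)  [fact]

round 1: derive reach(a,j) via R0 from red(a,j)
round 1: derive reach(b,h) via R0 from red(b,h)
round 1: derive reach(e,a) via R0 from red(e,a)
round 1: derive reach(f,i) via R0 from red(f,i)
round 1: derive reach(h,b) via R0 from red(h,b)
round 1: derive reach(h,h) via R0 from red(h,h)
round 1: derive reach(i,a) via R0 from red(i,a)
round 1: derive reach(j,f) via R0 from red(j,f)
round 1: derive reach(j,i) via R0 from red(j,i)
round 2: derive reach(a,f) via R1 from reach(a,j), reach(j,f)
round 2: derive reach(a,i) via R1 from reach(a,j), reach(j,i)
round 2: derive reach(b,b) via R1 from reach(b,h), reach(h,b)
round 2: derive reach(e,j) via R1 from reach(e,a), reach(a,j)
round 2: derive reach(f,a) via R1 from reach(f,i), reach(i,a)
round 2: derive reach(i,j) via R1 from reach(i,a), reach(a,j)
round 2: derive reach(j,a) via R1 from reach(j,i), reach(i,a)
round 3: derive reach(a,a) via R1 from reach(a,f), reach(f,a)
round 3: derive reach(e,f) via R1 from reach(e,a), reach(a,f)
round 3: derive reach(e,i) via R1 from reach(e,a), reach(a,i)
round 3: derive reach(f,f) via R1 from reach(f,a), reach(a,f)
round 3: derive reach(f,j) via R1 from reach(f,a), reach(a,j)
round 3: derive reach(i,f) via R1 from reach(i,a), reach(a,f)
round 3: derive reach(i,i) via R1 from reach(i,a), reach(a,i)
round 3: derive reach(j,j) via R1 from reach(j,a), reach(a,j)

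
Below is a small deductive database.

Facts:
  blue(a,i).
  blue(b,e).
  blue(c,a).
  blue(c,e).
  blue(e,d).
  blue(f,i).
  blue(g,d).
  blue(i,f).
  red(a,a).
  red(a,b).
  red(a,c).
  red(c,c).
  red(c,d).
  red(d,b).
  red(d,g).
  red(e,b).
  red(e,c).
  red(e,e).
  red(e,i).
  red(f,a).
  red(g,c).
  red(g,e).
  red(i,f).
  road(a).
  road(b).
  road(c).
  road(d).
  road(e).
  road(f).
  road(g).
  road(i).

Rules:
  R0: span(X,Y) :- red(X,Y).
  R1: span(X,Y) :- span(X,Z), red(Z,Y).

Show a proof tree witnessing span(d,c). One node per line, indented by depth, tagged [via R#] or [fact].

span(d,c)  [via R1]
  span(d,g)  [via R0]
    red(d,g)  [fact]
  red(g,c)  [fact]

round 1: derive span(a,a) via R0 from red(a,a)
round 1: derive span(a,b) via R0 from red(a,b)
round 1: derive span(a,c) via R0 from red(a,c)
round 1: derive span(c,c) via R0 from red(c,c)
round 1: derive span(c,d) via R0 from red(c,d)
round 1: derive span(d,b) via R0 from red(d,b)
round 1: derive span(d,g) via R0 from red(d,g)
round 1: derive span(e,b) via R0 from red(e,b)
round 1: derive span(e,c) via R0 from red(e,c)
round 1: derive span(e,e) via R0 from red(e,e)
round 1: derive span(e,i) via R0 from red(e,i)
round 1: derive span(f,a) via R0 from red(f,a)
round 1: derive span(g,c) via R0 from red(g,c)
round 1: derive span(g,e) via R0 from red(g,e)
round 1: derive span(i,f) via R0 from red(i,f)
round 2: derive span(a,d) via R1 from span(a,c), red(c,d)
round 2: derive span(c,b) via R1 from span(c,d), red(d,b)
round 2: derive span(c,g) via R1 from span(c,d), red(d,g)
round 2: derive span(d,c) via R1 from span(d,g), red(g,c)
round 2: derive span(d,e) via R1 from span(d,g), red(g,e)
round 2: derive span(e,d) via R1 from span(e,c), red(c,d)
round 2: derive span(e,f) via R1 from span(e,i), red(i,f)
round 2: derive span(f,b) via R1 from span(f,a), red(a,b)
round 2: derive span(f,c) via R1 from span(f,a), red(a,c)
round 2: derive span(g,b) via R1 from span(g,e), red(e,b)
round 2: derive span(g,d) via R1 from span(g,c), red(c,d)
round 2: derive span(g,i) via R1 from span(g,e), red(e,i)
round 2: derive span(i,a) via R1 from span(i,f), red(f,a)
round 3: derive span(a,g) via R1 from span(a,d), red(d,g)
round 3: derive span(c,e) via R1 from span(c,g), red(g,e)
round 3: derive span(d,d) via R1 from span(d,c), red(c,d)
round 3: derive span(d,i) via R1 from span(d,e), red(e,i)
round 3: derive span(e,a) via R1 from span(e,f), red(f,a)
round 3: derive span(e,g) via R1 from span(e,d), red(d,g)
round 3: derive span(f,d) via R1 from span(f,c), red(c,d)
round 3: derive span(g,f) via R1 from span(g,i), red(i,f)
round 3: derive span(g,g) via R1 from span(g,d), red(d,g)
round 3: derive span(i,b) via R1 from span(i,a), red(a,b)
round 3: derive span(i,c) via R1 from span(i,a), red(a,c)
round 4: derive span(a,e) via R1 from span(a,g), red(g,e)
round 4: derive span(c,i) via R1 from span(c,e), red(e,i)
round 4: derive span(d,f) via R1 from span(d,i), red(i,f)
round 4: derive span(f,g) via R1 from span(f,d), red(d,g)
round 4: derive span(g,a) via R1 from span(g,f), red(f,a)
round 4: derive span(i,d) via R1 from span(i,c), red(c,d)
round 5: derive span(a,i) via R1 from span(a,e), red(e,i)
round 5: derive span(c,f) via R1 from span(c,i), red(i,f)
round 5: derive span(d,a) via R1 from span(d,f), red(f,a)
round 5: derive span(f,e) via R1 from span(f,g), red(g,e)
round 5: derive span(i,g) via R1 from span(i,d), red(d,g)
round 6: derive span(a,f) via R1 from span(a,i), red(i,f)
round 6: derive span(c,a) via R1 from span(c,f), red(f,a)
round 6: derive span(f,i) via R1 from span(f,e), red(e,i)
round 6: derive span(i,e) via R1 from span(i,g), red(g,e)
round 7: derive span(f,f) via R1 from span(f,i), red(i,f)
round 7: derive span(i,i) via R1 from span(i,e), red(e,i)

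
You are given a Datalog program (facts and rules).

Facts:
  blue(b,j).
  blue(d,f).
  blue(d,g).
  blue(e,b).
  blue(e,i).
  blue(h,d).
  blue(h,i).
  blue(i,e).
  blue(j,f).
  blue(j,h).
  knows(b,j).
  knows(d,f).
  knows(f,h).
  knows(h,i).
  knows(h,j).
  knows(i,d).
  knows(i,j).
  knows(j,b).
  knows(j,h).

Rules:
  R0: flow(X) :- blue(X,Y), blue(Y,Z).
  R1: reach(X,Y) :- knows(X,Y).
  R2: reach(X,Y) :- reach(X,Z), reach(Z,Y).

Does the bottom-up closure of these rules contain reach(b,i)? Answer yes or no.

round 1: derive reach(b,j) via R1 from knows(b,j)
round 1: derive reach(d,f) via R1 from knows(d,f)
round 1: derive reach(f,h) via R1 from knows(f,h)
round 1: derive reach(h,i) via R1 from knows(h,i)
round 1: derive reach(h,j) via R1 from knows(h,j)
round 1: derive reach(i,d) via R1 from knows(i,d)
round 1: derive reach(i,j) via R1 from knows(i,j)
round 1: derive reach(j,b) via R1 from knows(j,b)
round 1: derive reach(j,h) via R1 from knows(j,h)
round 2: derive reach(b,b) via R2 from reach(b,j), reach(j,b)
round 2: derive reach(b,h) via R2 from reach(b,j), reach(j,h)
round 2: derive reach(d,h) via R2 from reach(d,f), reach(f,h)
round 2: derive reach(f,i) via R2 from reach(f,h), reach(h,i)
round 2: derive reach(f,j) via R2 from reach(f,h), reach(h,j)
round 2: derive reach(h,b) via R2 from reach(h,j), reach(j,b)
round 2: derive reach(h,d) via R2 from reach(h,i), reach(i,d)
round 2: derive reach(h,h) via R2 from reach(h,j), reach(j,h)
round 2: derive reach(i,b) via R2 from reach(i,j), reach(j,b)
round 2: derive reach(i,f) via R2 from reach(i,d), reach(d,f)
round 2: derive reach(i,h) via R2 from reach(i,j), reach(j,h)
round 2: derive reach(j,i) via R2 from reach(j,h), reach(h,i)
round 2: derive reach(j,j) via R2 from reach(j,b), reach(b,j)
round 3: derive reach(b,d) via R2 from reach(b,h), reach(h,d)
round 3: derive reach(b,i) via R2 from reach(b,h), reach(h,i)
round 3: derive reach(d,b) via R2 from reach(d,h), reach(h,b)
round 3: derive reach(d,d) via R2 from reach(d,h), reach(h,d)
round 3: derive reach(d,i) via R2 from reach(d,f), reach(f,i)
round 3: derive reach(d,j) via R2 from reach(d,f), reach(f,j)
round 3: derive reach(f,b) via R2 from reach(f,h), reach(h,b)
round 3: derive reach(f,d) via R2 from reach(f,h), reach(h,d)
round 3: derive reach(f,f) via R2 from reach(f,i), reach(i,f)
round 3: derive reach(h,f) via R2 from reach(h,d), reach(d,f)
round 3: derive reach(i,i) via R2 from reach(i,f), reach(f,i)
round 3: derive reach(j,d) via R2 from reach(j,h), reach(h,d)
round 3: derive reach(j,f) via R2 from reach(j,i), reach(i,f)
round 4: derive reach(b,f) via R2 from reach(b,d), reach(d,f)

yes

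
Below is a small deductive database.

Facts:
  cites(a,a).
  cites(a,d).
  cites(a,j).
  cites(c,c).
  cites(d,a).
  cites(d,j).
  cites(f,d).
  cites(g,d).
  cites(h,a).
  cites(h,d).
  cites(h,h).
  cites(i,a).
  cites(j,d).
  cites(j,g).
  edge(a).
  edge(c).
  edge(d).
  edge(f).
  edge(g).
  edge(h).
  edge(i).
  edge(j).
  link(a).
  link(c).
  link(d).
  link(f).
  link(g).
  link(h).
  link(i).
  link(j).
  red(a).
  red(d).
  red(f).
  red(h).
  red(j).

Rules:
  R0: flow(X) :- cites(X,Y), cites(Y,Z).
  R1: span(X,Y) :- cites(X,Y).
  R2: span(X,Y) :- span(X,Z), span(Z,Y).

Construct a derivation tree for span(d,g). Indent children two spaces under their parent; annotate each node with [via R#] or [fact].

round 1: derive span(a,a) via R1 from cites(a,a)
round 1: derive span(a,d) via R1 from cites(a,d)
round 1: derive span(a,j) via R1 from cites(a,j)
round 1: derive span(c,c) via R1 from cites(c,c)
round 1: derive span(d,a) via R1 from cites(d,a)
round 1: derive span(d,j) via R1 from cites(d,j)
round 1: derive span(f,d) via R1 from cites(f,d)
round 1: derive span(g,d) via R1 from cites(g,d)
round 1: derive span(h,a) via R1 from cites(h,a)
round 1: derive span(h,d) via R1 from cites(h,d)
round 1: derive span(h,h) via R1 from cites(h,h)
round 1: derive span(i,a) via R1 from cites(i,a)
round 1: derive span(j,d) via R1 from cites(j,d)
round 1: derive span(j,g) via R1 from cites(j,g)
round 2: derive span(a,g) via R2 from span(a,j), span(j,g)
round 2: derive span(d,d) via R2 from span(d,a), span(a,d)
round 2: derive span(d,g) via R2 from span(d,j), span(j,g)
round 2: derive span(f,a) via R2 from span(f,d), span(d,a)
round 2: derive span(f,j) via R2 from span(f,d), span(d,j)
round 2: derive span(g,a) via R2 from span(g,d), span(d,a)
round 2: derive span(g,j) via R2 from span(g,d), span(d,j)
round 2: derive span(h,j) via R2 from span(h,a), span(a,j)
round 2: derive span(i,d) via R2 from span(i,a), span(a,d)
round 2: derive span(i,j) via R2 from span(i,a), span(a,j)
round 2: derive span(j,a) via R2 from span(j,d), span(d,a)
round 2: derive span(j,j) via R2 from span(j,d), span(d,j)
round 3: derive span(f,g) via R2 from span(f,a), span(a,g)
round 3: derive span(g,g) via R2 from span(g,a), span(a,g)
round 3: derive span(h,g) via R2 from span(h,a), span(a,g)
round 3: derive span(i,g) via R2 from span(i,a), span(a,g)

span(d,g)  [via R2]
  span(d,j)  [via R1]
    cites(d,j)  [fact]
  span(j,g)  [via R1]
    cites(j,g)  [fact]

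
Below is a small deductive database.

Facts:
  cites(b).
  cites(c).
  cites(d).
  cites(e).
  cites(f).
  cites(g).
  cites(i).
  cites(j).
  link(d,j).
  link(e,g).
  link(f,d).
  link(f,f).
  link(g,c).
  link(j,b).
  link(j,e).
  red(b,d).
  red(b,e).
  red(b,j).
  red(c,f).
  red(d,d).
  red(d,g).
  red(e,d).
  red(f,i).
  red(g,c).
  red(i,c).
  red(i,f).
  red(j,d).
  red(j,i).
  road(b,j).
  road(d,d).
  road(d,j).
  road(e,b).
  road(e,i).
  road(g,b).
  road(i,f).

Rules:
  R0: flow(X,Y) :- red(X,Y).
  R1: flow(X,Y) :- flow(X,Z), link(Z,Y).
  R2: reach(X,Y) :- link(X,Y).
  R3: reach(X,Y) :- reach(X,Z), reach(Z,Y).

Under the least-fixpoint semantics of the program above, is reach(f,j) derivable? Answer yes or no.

yes

round 1: derive reach(d,j) via R2 from link(d,j)
round 1: derive reach(e,g) via R2 from link(e,g)
round 1: derive reach(f,d) via R2 from link(f,d)
round 1: derive reach(f,f) via R2 from link(f,f)
round 1: derive reach(g,c) via R2 from link(g,c)
round 1: derive reach(j,b) via R2 from link(j,b)
round 1: derive reach(j,e) via R2 from link(j,e)
round 2: derive reach(d,b) via R3 from reach(d,j), reach(j,b)
round 2: derive reach(d,e) via R3 from reach(d,j), reach(j,e)
round 2: derive reach(e,c) via R3 from reach(e,g), reach(g,c)
round 2: derive reach(f,j) via R3 from reach(f,d), reach(d,j)
round 2: derive reach(j,g) via R3 from reach(j,e), reach(e,g)
round 3: derive reach(d,c) via R3 from reach(d,e), reach(e,c)
round 3: derive reach(d,g) via R3 from reach(d,e), reach(e,g)
round 3: derive reach(f,b) via R3 from reach(f,d), reach(d,b)
round 3: derive reach(f,e) via R3 from reach(f,d), reach(d,e)
round 3: derive reach(f,g) via R3 from reach(f,j), reach(j,g)
round 3: derive reach(j,c) via R3 from reach(j,e), reach(e,c)
round 4: derive reach(f,c) via R3 from reach(f,d), reach(d,c)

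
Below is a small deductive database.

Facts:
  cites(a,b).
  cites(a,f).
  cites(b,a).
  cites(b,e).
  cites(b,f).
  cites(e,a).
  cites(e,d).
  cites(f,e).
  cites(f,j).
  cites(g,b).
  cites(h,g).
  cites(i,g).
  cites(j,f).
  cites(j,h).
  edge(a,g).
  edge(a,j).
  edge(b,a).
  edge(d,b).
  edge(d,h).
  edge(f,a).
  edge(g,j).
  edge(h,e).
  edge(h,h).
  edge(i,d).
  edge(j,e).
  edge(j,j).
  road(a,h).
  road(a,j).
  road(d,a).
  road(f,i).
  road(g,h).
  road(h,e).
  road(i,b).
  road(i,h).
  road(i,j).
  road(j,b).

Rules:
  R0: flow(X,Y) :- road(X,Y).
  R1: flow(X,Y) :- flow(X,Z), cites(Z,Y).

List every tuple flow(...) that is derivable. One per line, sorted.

round 1: derive flow(a,h) via R0 from road(a,h)
round 1: derive flow(a,j) via R0 from road(a,j)
round 1: derive flow(d,a) via R0 from road(d,a)
round 1: derive flow(f,i) via R0 from road(f,i)
round 1: derive flow(g,h) via R0 from road(g,h)
round 1: derive flow(h,e) via R0 from road(h,e)
round 1: derive flow(i,b) via R0 from road(i,b)
round 1: derive flow(i,h) via R0 from road(i,h)
round 1: derive flow(i,j) via R0 from road(i,j)
round 1: derive flow(j,b) via R0 from road(j,b)
round 2: derive flow(a,f) via R1 from flow(a,j), cites(j,f)
round 2: derive flow(a,g) via R1 from flow(a,h), cites(h,g)
round 2: derive flow(d,b) via R1 from flow(d,a), cites(a,b)
round 2: derive flow(d,f) via R1 from flow(d,a), cites(a,f)
round 2: derive flow(f,g) via R1 from flow(f,i), cites(i,g)
round 2: derive flow(g,g) via R1 from flow(g,h), cites(h,g)
round 2: derive flow(h,a) via R1 from flow(h,e), cites(e,a)
round 2: derive flow(h,d) via R1 from flow(h,e), cites(e,d)
round 2: derive flow(i,a) via R1 from flow(i,b), cites(b,a)
round 2: derive flow(i,e) via R1 from flow(i,b), cites(b,e)
round 2: derive flow(i,f) via R1 from flow(i,b), cites(b,f)
round 2: derive flow(i,g) via R1 from flow(i,h), cites(h,g)
round 2: derive flow(j,a) via R1 from flow(j,b), cites(b,a)
round 2: derive flow(j,e) via R1 from flow(j,b), cites(b,e)
round 2: derive flow(j,f) via R1 from flow(j,b), cites(b,f)
round 3: derive flow(a,b) via R1 from flow(a,g), cites(g,b)
round 3: derive flow(a,e) via R1 from flow(a,f), cites(f,e)
round 3: derive flow(d,e) via R1 from flow(d,b), cites(b,e)
round 3: derive flow(d,j) via R1 from flow(d,f), cites(f,j)
round 3: derive flow(f,b) via R1 from flow(f,g), cites(g,b)
round 3: derive flow(g,b) via R1 from flow(g,g), cites(g,b)
round 3: derive flow(h,b) via R1 from flow(h,a), cites(a,b)
round 3: derive flow(h,f) via R1 from flow(h,a), cites(a,f)
round 3: derive flow(i,d) via R1 from flow(i,e), cites(e,d)
round 3: derive flow(j,d) via R1 from flow(j,e), cites(e,d)
round 3: derive flow(j,j) via R1 from flow(j,f), cites(f,j)
round 4: derive flow(a,a) via R1 from flow(a,b), cites(b,a)
round 4: derive flow(a,d) via R1 from flow(a,e), cites(e,d)
round 4: derive flow(d,d) via R1 from flow(d,e), cites(e,d)
round 4: derive flow(d,h) via R1 from flow(d,j), cites(j,h)
round 4: derive flow(f,a) via R1 from flow(f,b), cites(b,a)
round 4: derive flow(f,e) via R1 from flow(f,b), cites(b,e)
round 4: derive flow(f,f) via R1 from flow(f,b), cites(b,f)
round 4: derive flow(g,a) via R1 from flow(g,b), cites(b,a)
round 4: derive flow(g,e) via R1 from flow(g,b), cites(b,e)
round 4: derive flow(g,f) via R1 from flow(g,b), cites(b,f)
round 4: derive flow(h,j) via R1 from flow(h,f), cites(f,j)
round 4: derive flow(j,h) via R1 from flow(j,j), cites(j,h)
round 5: derive flow(d,g) via R1 from flow(d,h), cites(h,g)
round 5: derive flow(f,d) via R1 from flow(f,e), cites(e,d)
round 5: derive flow(f,j) via R1 from flow(f,f), cites(f,j)
round 5: derive flow(g,d) via R1 from flow(g,e), cites(e,d)
round 5: derive flow(g,j) via R1 from flow(g,f), cites(f,j)
round 5: derive flow(h,h) via R1 from flow(h,j), cites(j,h)
round 5: derive flow(j,g) via R1 from flow(j,h), cites(h,g)
round 6: derive flow(f,h) via R1 from flow(f,j), cites(j,h)
round 6: derive flow(h,g) via R1 from flow(h,h), cites(h,g)

flow(a,a)
flow(a,b)
flow(a,d)
flow(a,e)
flow(a,f)
flow(a,g)
flow(a,h)
flow(a,j)
flow(d,a)
flow(d,b)
flow(d,d)
flow(d,e)
flow(d,f)
flow(d,g)
flow(d,h)
flow(d,j)
flow(f,a)
flow(f,b)
flow(f,d)
flow(f,e)
flow(f,f)
flow(f,g)
flow(f,h)
flow(f,i)
flow(f,j)
flow(g,a)
flow(g,b)
flow(g,d)
flow(g,e)
flow(g,f)
flow(g,g)
flow(g,h)
flow(g,j)
flow(h,a)
flow(h,b)
flow(h,d)
flow(h,e)
flow(h,f)
flow(h,g)
flow(h,h)
flow(h,j)
flow(i,a)
flow(i,b)
flow(i,d)
flow(i,e)
flow(i,f)
flow(i,g)
flow(i,h)
flow(i,j)
flow(j,a)
flow(j,b)
flow(j,d)
flow(j,e)
flow(j,f)
flow(j,g)
flow(j,h)
flow(j,j)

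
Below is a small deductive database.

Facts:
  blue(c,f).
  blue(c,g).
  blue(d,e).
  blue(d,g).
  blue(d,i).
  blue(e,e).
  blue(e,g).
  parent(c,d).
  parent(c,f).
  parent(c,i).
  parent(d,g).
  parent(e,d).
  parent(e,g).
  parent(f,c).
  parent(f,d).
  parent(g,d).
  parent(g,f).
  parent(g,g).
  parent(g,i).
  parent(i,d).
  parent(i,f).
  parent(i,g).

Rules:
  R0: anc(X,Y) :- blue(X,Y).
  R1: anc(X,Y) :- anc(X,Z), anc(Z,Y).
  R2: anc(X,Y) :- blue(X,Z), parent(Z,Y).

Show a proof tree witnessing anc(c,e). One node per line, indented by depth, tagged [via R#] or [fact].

round 1: derive anc(c,f) via R0 from blue(c,f)
round 1: derive anc(c,g) via R0 from blue(c,g)
round 1: derive anc(d,e) via R0 from blue(d,e)
round 1: derive anc(d,g) via R0 from blue(d,g)
round 1: derive anc(d,i) via R0 from blue(d,i)
round 1: derive anc(e,e) via R0 from blue(e,e)
round 1: derive anc(e,g) via R0 from blue(e,g)
round 1: derive anc(c,c) via R2 from blue(c,f), parent(f,c)
round 1: derive anc(c,d) via R2 from blue(c,f), parent(f,d)
round 1: derive anc(c,i) via R2 from blue(c,g), parent(g,i)
round 1: derive anc(d,d) via R2 from blue(d,e), parent(e,d)
round 1: derive anc(d,f) via R2 from blue(d,g), parent(g,f)
round 1: derive anc(e,d) via R2 from blue(e,e), parent(e,d)
round 1: derive anc(e,f) via R2 from blue(e,g), parent(g,f)
round 1: derive anc(e,i) via R2 from blue(e,g), parent(g,i)
round 2: derive anc(c,e) via R1 from anc(c,d), anc(d,e)

anc(c,e)  [via R1]
  anc(c,d)  [via R2]
    blue(c,f)  [fact]
    parent(f,d)  [fact]
  anc(d,e)  [via R0]
    blue(d,e)  [fact]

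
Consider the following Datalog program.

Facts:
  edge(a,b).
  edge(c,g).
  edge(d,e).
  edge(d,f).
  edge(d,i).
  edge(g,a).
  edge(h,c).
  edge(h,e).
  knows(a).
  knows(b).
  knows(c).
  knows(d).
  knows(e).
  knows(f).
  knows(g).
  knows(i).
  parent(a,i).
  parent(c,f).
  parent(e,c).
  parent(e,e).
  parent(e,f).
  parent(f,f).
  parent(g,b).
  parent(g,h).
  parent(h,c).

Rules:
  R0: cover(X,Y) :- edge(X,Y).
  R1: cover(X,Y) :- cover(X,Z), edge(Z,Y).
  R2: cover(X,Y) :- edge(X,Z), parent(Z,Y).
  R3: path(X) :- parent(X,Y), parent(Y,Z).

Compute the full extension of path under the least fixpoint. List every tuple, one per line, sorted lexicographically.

round 1: derive path(c) via R3 from parent(c,f), parent(f,f)
round 1: derive path(e) via R3 from parent(e,c), parent(c,f)
round 1: derive path(f) via R3 from parent(f,f), parent(f,f)
round 1: derive path(g) via R3 from parent(g,h), parent(h,c)
round 1: derive path(h) via R3 from parent(h,c), parent(c,f)

path(c)
path(e)
path(f)
path(g)
path(h)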